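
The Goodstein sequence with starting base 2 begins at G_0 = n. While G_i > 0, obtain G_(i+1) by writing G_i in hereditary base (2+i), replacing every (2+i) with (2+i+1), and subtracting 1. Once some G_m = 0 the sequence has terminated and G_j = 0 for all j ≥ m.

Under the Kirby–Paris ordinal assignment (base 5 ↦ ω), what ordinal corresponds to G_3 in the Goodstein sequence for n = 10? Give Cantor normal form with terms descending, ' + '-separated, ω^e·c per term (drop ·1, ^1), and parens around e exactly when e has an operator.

ω^(ω + 1)

G_0 = 10. HB_2(10) = 2^(2 + 1) + 2. Bump = 84. G_1 = 83.
G_1 = 83. HB_3(83) = 3^(3 + 1) + 2. Bump = 1026. G_2 = 1025.
G_2 = 1025. HB_4(1025) = 4^(4 + 1) + 1. Bump = 15626. G_3 = 15625.
G_3 = 15625. HB_5(15625) = 5^(5 + 1). Bump = 279936. G_4 = 279935.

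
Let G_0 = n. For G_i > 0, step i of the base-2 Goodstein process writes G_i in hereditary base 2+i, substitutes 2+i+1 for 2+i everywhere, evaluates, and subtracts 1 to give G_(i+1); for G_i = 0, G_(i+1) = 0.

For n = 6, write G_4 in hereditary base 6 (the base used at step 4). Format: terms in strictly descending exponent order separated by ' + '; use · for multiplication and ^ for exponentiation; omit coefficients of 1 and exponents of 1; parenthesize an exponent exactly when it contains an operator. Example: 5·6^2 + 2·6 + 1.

5·6^5 + 5·6^4 + 5·6^3 + 5·6^2 + 5·6 + 5

G_0=6  [base 2] 2^2 + 2  →[2↦3]→  3^3 + 3 = 30  −1 ⇒ G_1=29
G_1=29  [base 3] 3^3 + 2  →[3↦4]→  4^4 + 2 = 258  −1 ⇒ G_2=257
G_2=257  [base 4] 4^4 + 1  →[4↦5]→  5^5 + 1 = 3126  −1 ⇒ G_3=3125
G_3=3125  [base 5] 5^5  →[5↦6]→  6^6 = 46656  −1 ⇒ G_4=46655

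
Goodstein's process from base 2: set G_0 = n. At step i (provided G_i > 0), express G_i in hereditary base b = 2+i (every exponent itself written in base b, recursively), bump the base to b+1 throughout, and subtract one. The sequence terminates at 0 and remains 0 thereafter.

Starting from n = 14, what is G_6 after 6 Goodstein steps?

G_0 = 14. HB_2(14) = 2^(2 + 1) + 2^2 + 2. Bump = 111. G_1 = 110.
G_1 = 110. HB_3(110) = 3^(3 + 1) + 3^3 + 2. Bump = 1282. G_2 = 1281.
G_2 = 1281. HB_4(1281) = 4^(4 + 1) + 4^4 + 1. Bump = 18751. G_3 = 18750.
G_3 = 18750. HB_5(18750) = 5^(5 + 1) + 5^5. Bump = 326592. G_4 = 326591.
G_4 = 326591. HB_6(326591) = 6^(6 + 1) + 5·6^5 + 5·6^4 + 5·6^3 + 5·6^2 + 5·6 + 5. Bump = 5862841. G_5 = 5862840.
G_5 = 5862840. HB_7(5862840) = 7^(7 + 1) + 5·7^5 + 5·7^4 + 5·7^3 + 5·7^2 + 5·7 + 4. Bump = 134404972. G_6 = 134404971.

134404971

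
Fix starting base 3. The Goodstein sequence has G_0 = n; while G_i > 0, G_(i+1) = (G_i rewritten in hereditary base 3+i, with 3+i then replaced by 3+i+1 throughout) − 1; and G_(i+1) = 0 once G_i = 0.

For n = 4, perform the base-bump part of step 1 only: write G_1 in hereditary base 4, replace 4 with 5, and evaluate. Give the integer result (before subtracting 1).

i=0: 4 = 3 + 1 (b=3); 3→4: 4 + 1 = 5; 5−1 = 4
i=1: 4 = 4 (b=4); 4→5: 5 = 5; 5−1 = 4

5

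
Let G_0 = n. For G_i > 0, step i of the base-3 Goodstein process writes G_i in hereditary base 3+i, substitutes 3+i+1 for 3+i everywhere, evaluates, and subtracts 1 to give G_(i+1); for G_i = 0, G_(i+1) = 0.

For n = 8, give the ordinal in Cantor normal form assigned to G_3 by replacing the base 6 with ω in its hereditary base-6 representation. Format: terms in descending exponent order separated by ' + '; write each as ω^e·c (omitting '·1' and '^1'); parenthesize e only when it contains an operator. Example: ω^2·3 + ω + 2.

ω + 5

G_0 = 8. HB_3(8) = 2·3 + 2. Bump = 10. G_1 = 9.
G_1 = 9. HB_4(9) = 2·4 + 1. Bump = 11. G_2 = 10.
G_2 = 10. HB_5(10) = 2·5. Bump = 12. G_3 = 11.
G_3 = 11. HB_6(11) = 6 + 5. Bump = 12. G_4 = 11.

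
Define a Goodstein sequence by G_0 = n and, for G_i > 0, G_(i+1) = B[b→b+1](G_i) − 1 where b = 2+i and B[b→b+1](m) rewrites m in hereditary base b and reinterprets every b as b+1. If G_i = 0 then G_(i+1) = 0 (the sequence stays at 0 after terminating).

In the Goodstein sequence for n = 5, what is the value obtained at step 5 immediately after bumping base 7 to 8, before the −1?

step 0: 5 = 2^2 + 1; sub 3 for 2: 3^3 + 1; = 28; G_1 = 28−1 = 27
step 1: 27 = 3^3; sub 4 for 3: 4^4; = 256; G_2 = 256−1 = 255
step 2: 255 = 3·4^3 + 3·4^2 + 3·4 + 3; sub 5 for 4: 3·5^3 + 3·5^2 + 3·5 + 3; = 468; G_3 = 468−1 = 467
step 3: 467 = 3·5^3 + 3·5^2 + 3·5 + 2; sub 6 for 5: 3·6^3 + 3·6^2 + 3·6 + 2; = 776; G_4 = 776−1 = 775
step 4: 775 = 3·6^3 + 3·6^2 + 3·6 + 1; sub 7 for 6: 3·7^3 + 3·7^2 + 3·7 + 1; = 1198; G_5 = 1198−1 = 1197
step 5: 1197 = 3·7^3 + 3·7^2 + 3·7; sub 8 for 7: 3·8^3 + 3·8^2 + 3·8; = 1752; G_6 = 1752−1 = 1751

1752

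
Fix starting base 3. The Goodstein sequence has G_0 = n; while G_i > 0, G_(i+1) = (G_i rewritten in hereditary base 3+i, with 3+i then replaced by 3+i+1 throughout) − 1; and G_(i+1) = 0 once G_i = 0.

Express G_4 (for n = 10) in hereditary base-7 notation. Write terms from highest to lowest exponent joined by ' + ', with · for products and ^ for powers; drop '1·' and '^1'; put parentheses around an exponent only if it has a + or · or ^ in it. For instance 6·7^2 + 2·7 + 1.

[0] 10 ≡ 3^2 + 1 (base 3). Lift 4: 17. −1: 16.
[1] 16 ≡ 4^2 (base 4). Lift 5: 25. −1: 24.
[2] 24 ≡ 4·5 + 4 (base 5). Lift 6: 28. −1: 27.
[3] 27 ≡ 4·6 + 3 (base 6). Lift 7: 31. −1: 30.
[4] 30 ≡ 4·7 + 2 (base 7). Lift 8: 34. −1: 33.

4·7 + 2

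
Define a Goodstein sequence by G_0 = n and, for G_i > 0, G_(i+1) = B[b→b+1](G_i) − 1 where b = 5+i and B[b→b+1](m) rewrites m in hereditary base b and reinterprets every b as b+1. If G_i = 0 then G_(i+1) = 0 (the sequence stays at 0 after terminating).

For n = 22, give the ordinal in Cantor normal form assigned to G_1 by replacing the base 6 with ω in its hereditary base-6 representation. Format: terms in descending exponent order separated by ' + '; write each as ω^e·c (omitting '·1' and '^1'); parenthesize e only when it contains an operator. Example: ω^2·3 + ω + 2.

ω·4 + 1

i=0: 22 = 4·5 + 2 (b=5); 5→6: 4·6 + 2 = 26; 26−1 = 25
i=1: 25 = 4·6 + 1 (b=6); 6→7: 4·7 + 1 = 29; 29−1 = 28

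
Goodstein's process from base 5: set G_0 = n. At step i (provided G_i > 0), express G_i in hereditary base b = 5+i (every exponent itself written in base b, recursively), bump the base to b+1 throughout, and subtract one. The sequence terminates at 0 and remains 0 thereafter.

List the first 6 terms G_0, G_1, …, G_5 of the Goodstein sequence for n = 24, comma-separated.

24, 27, 30, 33, 36, 39

G_0 = 24. HB_5(24) = 4·5 + 4. Bump = 28. G_1 = 27.
G_1 = 27. HB_6(27) = 4·6 + 3. Bump = 31. G_2 = 30.
G_2 = 30. HB_7(30) = 4·7 + 2. Bump = 34. G_3 = 33.
G_3 = 33. HB_8(33) = 4·8 + 1. Bump = 37. G_4 = 36.
G_4 = 36. HB_9(36) = 4·9. Bump = 40. G_5 = 39.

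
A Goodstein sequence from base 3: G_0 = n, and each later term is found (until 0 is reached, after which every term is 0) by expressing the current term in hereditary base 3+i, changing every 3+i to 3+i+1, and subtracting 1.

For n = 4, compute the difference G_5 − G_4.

-1

G_0 = 4. HB_3(4) = 3 + 1. Bump = 5. G_1 = 4.
G_1 = 4. HB_4(4) = 4. Bump = 5. G_2 = 4.
G_2 = 4. HB_5(4) = 4. Bump = 4. G_3 = 3.
G_3 = 3. HB_6(3) = 3. Bump = 3. G_4 = 2.
G_4 = 2. HB_7(2) = 2. Bump = 2. G_5 = 1.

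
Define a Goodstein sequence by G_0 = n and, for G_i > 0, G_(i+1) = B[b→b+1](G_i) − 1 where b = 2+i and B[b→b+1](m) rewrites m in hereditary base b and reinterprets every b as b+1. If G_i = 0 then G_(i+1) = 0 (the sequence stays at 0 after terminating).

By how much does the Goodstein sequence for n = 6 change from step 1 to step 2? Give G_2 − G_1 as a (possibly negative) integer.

228

6 —HB2→ 2^2 + 2 —bump→ 3^3 + 3 = 30 —(−1)→ 29
29 —HB3→ 3^3 + 2 —bump→ 4^4 + 2 = 258 —(−1)→ 257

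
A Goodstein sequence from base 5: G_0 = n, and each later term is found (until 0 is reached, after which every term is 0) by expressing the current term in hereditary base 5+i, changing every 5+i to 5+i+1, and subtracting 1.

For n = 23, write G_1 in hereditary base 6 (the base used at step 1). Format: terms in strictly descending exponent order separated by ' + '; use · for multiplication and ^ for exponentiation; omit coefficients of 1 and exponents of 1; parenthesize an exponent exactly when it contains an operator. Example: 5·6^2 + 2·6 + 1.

4·6 + 2

step 0: 23 = 4·5 + 3; sub 6 for 5: 4·6 + 3; = 27; G_1 = 27−1 = 26
step 1: 26 = 4·6 + 2; sub 7 for 6: 4·7 + 2; = 30; G_2 = 30−1 = 29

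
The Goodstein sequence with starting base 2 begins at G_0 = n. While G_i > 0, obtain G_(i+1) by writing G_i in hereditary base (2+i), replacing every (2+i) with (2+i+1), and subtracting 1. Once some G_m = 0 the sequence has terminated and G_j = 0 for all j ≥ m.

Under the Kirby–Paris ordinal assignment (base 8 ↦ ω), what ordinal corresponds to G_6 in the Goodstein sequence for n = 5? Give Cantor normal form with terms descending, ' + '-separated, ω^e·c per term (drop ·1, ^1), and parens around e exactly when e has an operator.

(0) 5|_2 = 2^2 + 1 ↦ 3^3 + 1|_3 = 28 ⇒ 27
(1) 27|_3 = 3^3 ↦ 4^4|_4 = 256 ⇒ 255
(2) 255|_4 = 3·4^3 + 3·4^2 + 3·4 + 3 ↦ 3·5^3 + 3·5^2 + 3·5 + 3|_5 = 468 ⇒ 467
(3) 467|_5 = 3·5^3 + 3·5^2 + 3·5 + 2 ↦ 3·6^3 + 3·6^2 + 3·6 + 2|_6 = 776 ⇒ 775
(4) 775|_6 = 3·6^3 + 3·6^2 + 3·6 + 1 ↦ 3·7^3 + 3·7^2 + 3·7 + 1|_7 = 1198 ⇒ 1197
(5) 1197|_7 = 3·7^3 + 3·7^2 + 3·7 ↦ 3·8^3 + 3·8^2 + 3·8|_8 = 1752 ⇒ 1751

ω^3·3 + ω^2·3 + ω·2 + 7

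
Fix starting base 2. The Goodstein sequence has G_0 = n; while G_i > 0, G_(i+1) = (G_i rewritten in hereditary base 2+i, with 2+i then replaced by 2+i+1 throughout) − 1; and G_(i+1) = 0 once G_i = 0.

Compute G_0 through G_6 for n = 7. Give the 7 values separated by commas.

G_0 = 7. HB_2(7) = 2^2 + 2 + 1. Bump = 31. G_1 = 30.
G_1 = 30. HB_3(30) = 3^3 + 3. Bump = 260. G_2 = 259.
G_2 = 259. HB_4(259) = 4^4 + 3. Bump = 3128. G_3 = 3127.
G_3 = 3127. HB_5(3127) = 5^5 + 2. Bump = 46658. G_4 = 46657.
G_4 = 46657. HB_6(46657) = 6^6 + 1. Bump = 823544. G_5 = 823543.
G_5 = 823543. HB_7(823543) = 7^7. Bump = 16777216. G_6 = 16777215.

7, 30, 259, 3127, 46657, 823543, 16777215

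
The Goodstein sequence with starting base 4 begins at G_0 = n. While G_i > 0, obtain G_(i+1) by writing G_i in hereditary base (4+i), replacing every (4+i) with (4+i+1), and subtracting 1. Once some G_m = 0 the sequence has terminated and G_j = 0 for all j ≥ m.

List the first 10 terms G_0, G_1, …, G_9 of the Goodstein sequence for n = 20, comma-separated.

20, 29, 39, 51, 65, 81, 99, 107, 115, 123

base 4: 20 = 4^2 + 4; at 5: 5^2 + 5 = 30; next = 29
base 5: 29 = 5^2 + 4; at 6: 6^2 + 4 = 40; next = 39
base 6: 39 = 6^2 + 3; at 7: 7^2 + 3 = 52; next = 51
base 7: 51 = 7^2 + 2; at 8: 8^2 + 2 = 66; next = 65
base 8: 65 = 8^2 + 1; at 9: 9^2 + 1 = 82; next = 81
base 9: 81 = 9^2; at 10: 10^2 = 100; next = 99
base 10: 99 = 9·10 + 9; at 11: 9·11 + 9 = 108; next = 107
base 11: 107 = 9·11 + 8; at 12: 9·12 + 8 = 116; next = 115
base 12: 115 = 9·12 + 7; at 13: 9·13 + 7 = 124; next = 123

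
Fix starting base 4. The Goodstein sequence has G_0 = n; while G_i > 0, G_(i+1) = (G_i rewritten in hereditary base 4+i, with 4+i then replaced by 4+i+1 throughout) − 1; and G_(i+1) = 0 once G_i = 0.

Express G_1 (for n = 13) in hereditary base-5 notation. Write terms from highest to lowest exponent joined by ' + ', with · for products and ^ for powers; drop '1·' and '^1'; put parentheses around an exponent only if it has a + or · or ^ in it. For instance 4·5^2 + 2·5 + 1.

[0] 13 ≡ 3·4 + 1 (base 4). Lift 5: 16. −1: 15.
[1] 15 ≡ 3·5 (base 5). Lift 6: 18. −1: 17.

3·5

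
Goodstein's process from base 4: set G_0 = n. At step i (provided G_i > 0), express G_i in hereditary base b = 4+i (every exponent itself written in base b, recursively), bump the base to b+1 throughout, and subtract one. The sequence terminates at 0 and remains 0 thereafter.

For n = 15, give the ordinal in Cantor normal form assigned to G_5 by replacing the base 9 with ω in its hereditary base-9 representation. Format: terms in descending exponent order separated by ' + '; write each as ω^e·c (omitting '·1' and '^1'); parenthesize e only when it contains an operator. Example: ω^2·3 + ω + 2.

G_0=15  [base 4] 3·4 + 3  →[4↦5]→  3·5 + 3 = 18  −1 ⇒ G_1=17
G_1=17  [base 5] 3·5 + 2  →[5↦6]→  3·6 + 2 = 20  −1 ⇒ G_2=19
G_2=19  [base 6] 3·6 + 1  →[6↦7]→  3·7 + 1 = 22  −1 ⇒ G_3=21
G_3=21  [base 7] 3·7  →[7↦8]→  3·8 = 24  −1 ⇒ G_4=23
G_4=23  [base 8] 2·8 + 7  →[8↦9]→  2·9 + 7 = 25  −1 ⇒ G_5=24

ω·2 + 6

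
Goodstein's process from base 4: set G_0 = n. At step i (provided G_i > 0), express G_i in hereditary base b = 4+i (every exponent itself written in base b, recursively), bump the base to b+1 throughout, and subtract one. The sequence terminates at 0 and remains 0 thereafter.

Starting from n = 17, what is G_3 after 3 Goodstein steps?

base 4: 17 = 4^2 + 1; at 5: 5^2 + 1 = 26; next = 25
base 5: 25 = 5^2; at 6: 6^2 = 36; next = 35
base 6: 35 = 5·6 + 5; at 7: 5·7 + 5 = 40; next = 39
base 7: 39 = 5·7 + 4; at 8: 5·8 + 4 = 44; next = 43

39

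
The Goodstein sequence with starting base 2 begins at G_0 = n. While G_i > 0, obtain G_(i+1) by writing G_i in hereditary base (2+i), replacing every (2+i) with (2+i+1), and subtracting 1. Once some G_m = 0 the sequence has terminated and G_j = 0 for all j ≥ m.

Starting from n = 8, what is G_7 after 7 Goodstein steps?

774841151

(0) 8|_2 = 2^(2 + 1) ↦ 3^(3 + 1)|_3 = 81 ⇒ 80
(1) 80|_3 = 2·3^3 + 2·3^2 + 2·3 + 2 ↦ 2·4^4 + 2·4^2 + 2·4 + 2|_4 = 554 ⇒ 553
(2) 553|_4 = 2·4^4 + 2·4^2 + 2·4 + 1 ↦ 2·5^5 + 2·5^2 + 2·5 + 1|_5 = 6311 ⇒ 6310
(3) 6310|_5 = 2·5^5 + 2·5^2 + 2·5 ↦ 2·6^6 + 2·6^2 + 2·6|_6 = 93396 ⇒ 93395
(4) 93395|_6 = 2·6^6 + 2·6^2 + 6 + 5 ↦ 2·7^7 + 2·7^2 + 7 + 5|_7 = 1647196 ⇒ 1647195
(5) 1647195|_7 = 2·7^7 + 2·7^2 + 7 + 4 ↦ 2·8^8 + 2·8^2 + 8 + 4|_8 = 33554572 ⇒ 33554571
(6) 33554571|_8 = 2·8^8 + 2·8^2 + 8 + 3 ↦ 2·9^9 + 2·9^2 + 9 + 3|_9 = 774841152 ⇒ 774841151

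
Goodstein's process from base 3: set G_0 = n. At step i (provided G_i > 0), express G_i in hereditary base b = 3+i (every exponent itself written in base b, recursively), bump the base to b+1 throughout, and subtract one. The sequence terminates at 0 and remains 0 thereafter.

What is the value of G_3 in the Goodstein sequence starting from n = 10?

G_0 = 10. HB_3(10) = 3^2 + 1. Bump = 17. G_1 = 16.
G_1 = 16. HB_4(16) = 4^2. Bump = 25. G_2 = 24.
G_2 = 24. HB_5(24) = 4·5 + 4. Bump = 28. G_3 = 27.
G_3 = 27. HB_6(27) = 4·6 + 3. Bump = 31. G_4 = 30.

27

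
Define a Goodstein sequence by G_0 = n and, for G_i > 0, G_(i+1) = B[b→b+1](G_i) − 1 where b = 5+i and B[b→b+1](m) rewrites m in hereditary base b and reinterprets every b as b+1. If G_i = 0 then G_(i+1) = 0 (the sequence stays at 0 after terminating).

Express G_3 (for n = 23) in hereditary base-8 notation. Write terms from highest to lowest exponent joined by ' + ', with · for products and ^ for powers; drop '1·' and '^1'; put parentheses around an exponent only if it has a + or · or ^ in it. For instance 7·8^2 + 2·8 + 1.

(0) 23|_5 = 4·5 + 3 ↦ 4·6 + 3|_6 = 27 ⇒ 26
(1) 26|_6 = 4·6 + 2 ↦ 4·7 + 2|_7 = 30 ⇒ 29
(2) 29|_7 = 4·7 + 1 ↦ 4·8 + 1|_8 = 33 ⇒ 32
(3) 32|_8 = 4·8 ↦ 4·9|_9 = 36 ⇒ 35

4·8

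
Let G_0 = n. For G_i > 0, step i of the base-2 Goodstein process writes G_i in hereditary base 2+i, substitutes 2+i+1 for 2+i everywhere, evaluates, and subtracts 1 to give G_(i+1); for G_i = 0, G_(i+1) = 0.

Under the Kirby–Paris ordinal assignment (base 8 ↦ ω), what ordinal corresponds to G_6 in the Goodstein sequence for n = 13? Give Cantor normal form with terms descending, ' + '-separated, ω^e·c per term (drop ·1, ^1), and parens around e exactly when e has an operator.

ω^(ω + 1) + ω^3·3 + ω^2·3 + ω·2 + 7

step 0: 13 = 2^(2 + 1) + 2^2 + 1; sub 3 for 2: 3^(3 + 1) + 3^3 + 1; = 109; G_1 = 109−1 = 108
step 1: 108 = 3^(3 + 1) + 3^3; sub 4 for 3: 4^(4 + 1) + 4^4; = 1280; G_2 = 1280−1 = 1279
step 2: 1279 = 4^(4 + 1) + 3·4^3 + 3·4^2 + 3·4 + 3; sub 5 for 4: 5^(5 + 1) + 3·5^3 + 3·5^2 + 3·5 + 3; = 16093; G_3 = 16093−1 = 16092
step 3: 16092 = 5^(5 + 1) + 3·5^3 + 3·5^2 + 3·5 + 2; sub 6 for 5: 6^(6 + 1) + 3·6^3 + 3·6^2 + 3·6 + 2; = 280712; G_4 = 280712−1 = 280711
step 4: 280711 = 6^(6 + 1) + 3·6^3 + 3·6^2 + 3·6 + 1; sub 7 for 6: 7^(7 + 1) + 3·7^3 + 3·7^2 + 3·7 + 1; = 5765999; G_5 = 5765999−1 = 5765998
step 5: 5765998 = 7^(7 + 1) + 3·7^3 + 3·7^2 + 3·7; sub 8 for 7: 8^(8 + 1) + 3·8^3 + 3·8^2 + 3·8; = 134219480; G_6 = 134219480−1 = 134219479
step 6: 134219479 = 8^(8 + 1) + 3·8^3 + 3·8^2 + 2·8 + 7; sub 9 for 8: 9^(9 + 1) + 3·9^3 + 3·9^2 + 2·9 + 7; = 3486786856; G_7 = 3486786856−1 = 3486786855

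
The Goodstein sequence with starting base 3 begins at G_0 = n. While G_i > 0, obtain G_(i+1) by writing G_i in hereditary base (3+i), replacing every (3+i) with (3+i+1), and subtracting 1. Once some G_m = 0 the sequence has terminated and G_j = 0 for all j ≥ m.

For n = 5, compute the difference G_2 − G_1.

0

(0) 5|_3 = 3 + 2 ↦ 4 + 2|_4 = 6 ⇒ 5
(1) 5|_4 = 4 + 1 ↦ 5 + 1|_5 = 6 ⇒ 5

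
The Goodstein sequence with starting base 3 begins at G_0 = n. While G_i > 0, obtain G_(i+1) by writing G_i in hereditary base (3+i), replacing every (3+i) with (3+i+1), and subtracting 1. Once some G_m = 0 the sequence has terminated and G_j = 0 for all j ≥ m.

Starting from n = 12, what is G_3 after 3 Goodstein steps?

37

[0] 12 ≡ 3^2 + 3 (base 3). Lift 4: 20. −1: 19.
[1] 19 ≡ 4^2 + 3 (base 4). Lift 5: 28. −1: 27.
[2] 27 ≡ 5^2 + 2 (base 5). Lift 6: 38. −1: 37.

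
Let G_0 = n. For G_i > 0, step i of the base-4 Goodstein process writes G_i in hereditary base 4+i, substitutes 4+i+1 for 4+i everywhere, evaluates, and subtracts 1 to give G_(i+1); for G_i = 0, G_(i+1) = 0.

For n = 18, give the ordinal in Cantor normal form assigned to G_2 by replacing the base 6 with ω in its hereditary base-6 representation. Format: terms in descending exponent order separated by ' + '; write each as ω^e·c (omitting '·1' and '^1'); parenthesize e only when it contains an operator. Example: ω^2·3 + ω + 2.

ω^2

[0] 18 ≡ 4^2 + 2 (base 4). Lift 5: 27. −1: 26.
[1] 26 ≡ 5^2 + 1 (base 5). Lift 6: 37. −1: 36.
[2] 36 ≡ 6^2 (base 6). Lift 7: 49. −1: 48.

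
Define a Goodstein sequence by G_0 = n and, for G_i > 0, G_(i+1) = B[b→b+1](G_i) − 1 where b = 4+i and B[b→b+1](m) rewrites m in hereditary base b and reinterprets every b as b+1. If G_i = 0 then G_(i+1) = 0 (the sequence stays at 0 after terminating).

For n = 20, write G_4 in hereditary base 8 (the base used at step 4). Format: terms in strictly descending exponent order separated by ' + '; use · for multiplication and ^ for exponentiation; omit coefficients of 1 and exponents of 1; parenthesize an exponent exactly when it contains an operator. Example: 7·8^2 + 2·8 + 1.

8^2 + 1

[0] 20 ≡ 4^2 + 4 (base 4). Lift 5: 30. −1: 29.
[1] 29 ≡ 5^2 + 4 (base 5). Lift 6: 40. −1: 39.
[2] 39 ≡ 6^2 + 3 (base 6). Lift 7: 52. −1: 51.
[3] 51 ≡ 7^2 + 2 (base 7). Lift 8: 66. −1: 65.
[4] 65 ≡ 8^2 + 1 (base 8). Lift 9: 82. −1: 81.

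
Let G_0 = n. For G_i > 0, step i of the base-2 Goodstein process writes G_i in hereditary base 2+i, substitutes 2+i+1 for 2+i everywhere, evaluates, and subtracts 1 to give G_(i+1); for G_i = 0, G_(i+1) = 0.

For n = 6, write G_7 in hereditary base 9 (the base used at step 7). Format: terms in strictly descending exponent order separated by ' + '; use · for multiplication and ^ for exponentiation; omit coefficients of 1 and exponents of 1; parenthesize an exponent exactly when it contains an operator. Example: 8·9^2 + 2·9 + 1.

5·9^5 + 5·9^4 + 5·9^3 + 5·9^2 + 5·9 + 2

G_0=6  [base 2] 2^2 + 2  →[2↦3]→  3^3 + 3 = 30  −1 ⇒ G_1=29
G_1=29  [base 3] 3^3 + 2  →[3↦4]→  4^4 + 2 = 258  −1 ⇒ G_2=257
G_2=257  [base 4] 4^4 + 1  →[4↦5]→  5^5 + 1 = 3126  −1 ⇒ G_3=3125
G_3=3125  [base 5] 5^5  →[5↦6]→  6^6 = 46656  −1 ⇒ G_4=46655
G_4=46655  [base 6] 5·6^5 + 5·6^4 + 5·6^3 + 5·6^2 + 5·6 + 5  →[6↦7]→  5·7^5 + 5·7^4 + 5·7^3 + 5·7^2 + 5·7 + 5 = 98040  −1 ⇒ G_5=98039
G_5=98039  [base 7] 5·7^5 + 5·7^4 + 5·7^3 + 5·7^2 + 5·7 + 4  →[7↦8]→  5·8^5 + 5·8^4 + 5·8^3 + 5·8^2 + 5·8 + 4 = 187244  −1 ⇒ G_6=187243
G_6=187243  [base 8] 5·8^5 + 5·8^4 + 5·8^3 + 5·8^2 + 5·8 + 3  →[8↦9]→  5·9^5 + 5·9^4 + 5·9^3 + 5·9^2 + 5·9 + 3 = 332148  −1 ⇒ G_7=332147
G_7=332147  [base 9] 5·9^5 + 5·9^4 + 5·9^3 + 5·9^2 + 5·9 + 2  →[9↦10]→  5·10^5 + 5·10^4 + 5·10^3 + 5·10^2 + 5·10 + 2 = 555552  −1 ⇒ G_8=555551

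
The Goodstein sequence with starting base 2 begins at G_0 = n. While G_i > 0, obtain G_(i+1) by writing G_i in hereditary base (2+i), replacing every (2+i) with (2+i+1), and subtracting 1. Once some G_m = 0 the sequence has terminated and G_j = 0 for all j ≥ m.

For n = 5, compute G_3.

step 0: 5 = 2^2 + 1; sub 3 for 2: 3^3 + 1; = 28; G_1 = 28−1 = 27
step 1: 27 = 3^3; sub 4 for 3: 4^4; = 256; G_2 = 256−1 = 255
step 2: 255 = 3·4^3 + 3·4^2 + 3·4 + 3; sub 5 for 4: 3·5^3 + 3·5^2 + 3·5 + 3; = 468; G_3 = 468−1 = 467

467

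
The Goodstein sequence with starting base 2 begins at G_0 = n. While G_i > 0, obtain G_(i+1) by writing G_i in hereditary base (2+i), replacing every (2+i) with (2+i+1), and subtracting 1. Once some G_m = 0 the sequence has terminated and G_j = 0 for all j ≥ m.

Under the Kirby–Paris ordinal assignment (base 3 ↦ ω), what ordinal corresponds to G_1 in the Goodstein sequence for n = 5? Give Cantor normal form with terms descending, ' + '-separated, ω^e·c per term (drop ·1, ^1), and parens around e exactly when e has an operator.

ω^ω

5 —HB2→ 2^2 + 1 —bump→ 3^3 + 1 = 28 —(−1)→ 27
27 —HB3→ 3^3 —bump→ 4^4 = 256 —(−1)→ 255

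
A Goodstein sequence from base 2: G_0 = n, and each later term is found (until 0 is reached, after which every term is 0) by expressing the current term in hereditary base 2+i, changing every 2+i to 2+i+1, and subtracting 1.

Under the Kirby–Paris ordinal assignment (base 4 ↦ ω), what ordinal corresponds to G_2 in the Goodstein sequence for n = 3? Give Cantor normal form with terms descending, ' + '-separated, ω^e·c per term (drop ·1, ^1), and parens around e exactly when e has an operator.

3

(0) 3|_2 = 2 + 1 ↦ 3 + 1|_3 = 4 ⇒ 3
(1) 3|_3 = 3 ↦ 4|_4 = 4 ⇒ 3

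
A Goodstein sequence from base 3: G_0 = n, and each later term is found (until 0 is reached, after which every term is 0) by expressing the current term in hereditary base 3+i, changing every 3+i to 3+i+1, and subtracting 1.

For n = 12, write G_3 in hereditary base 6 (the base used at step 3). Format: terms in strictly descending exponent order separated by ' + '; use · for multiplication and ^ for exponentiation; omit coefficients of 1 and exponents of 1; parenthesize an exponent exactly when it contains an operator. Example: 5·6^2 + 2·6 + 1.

6^2 + 1

G_0=12  [base 3] 3^2 + 3  →[3↦4]→  4^2 + 4 = 20  −1 ⇒ G_1=19
G_1=19  [base 4] 4^2 + 3  →[4↦5]→  5^2 + 3 = 28  −1 ⇒ G_2=27
G_2=27  [base 5] 5^2 + 2  →[5↦6]→  6^2 + 2 = 38  −1 ⇒ G_3=37
G_3=37  [base 6] 6^2 + 1  →[6↦7]→  7^2 + 1 = 50  −1 ⇒ G_4=49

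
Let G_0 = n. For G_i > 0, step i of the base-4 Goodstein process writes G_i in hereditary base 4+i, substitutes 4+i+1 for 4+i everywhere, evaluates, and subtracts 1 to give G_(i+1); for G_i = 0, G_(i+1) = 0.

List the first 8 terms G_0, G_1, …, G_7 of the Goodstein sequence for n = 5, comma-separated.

5, 5, 5, 4, 3, 2, 1, 0

i=0: 5 = 4 + 1 (b=4); 4→5: 5 + 1 = 6; 6−1 = 5
i=1: 5 = 5 (b=5); 5→6: 6 = 6; 6−1 = 5
i=2: 5 = 5 (b=6); 6→7: 5 = 5; 5−1 = 4
i=3: 4 = 4 (b=7); 7→8: 4 = 4; 4−1 = 3
i=4: 3 = 3 (b=8); 8→9: 3 = 3; 3−1 = 2
i=5: 2 = 2 (b=9); 9→10: 2 = 2; 2−1 = 1
i=6: 1 = 1 (b=10); 10→11: 1 = 1; 1−1 = 0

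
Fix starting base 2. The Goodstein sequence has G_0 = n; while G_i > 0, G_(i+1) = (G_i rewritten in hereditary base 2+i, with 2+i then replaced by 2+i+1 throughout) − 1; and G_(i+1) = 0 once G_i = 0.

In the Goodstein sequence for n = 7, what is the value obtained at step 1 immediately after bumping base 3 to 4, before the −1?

260

(0) 7|_2 = 2^2 + 2 + 1 ↦ 3^3 + 3 + 1|_3 = 31 ⇒ 30
(1) 30|_3 = 3^3 + 3 ↦ 4^4 + 4|_4 = 260 ⇒ 259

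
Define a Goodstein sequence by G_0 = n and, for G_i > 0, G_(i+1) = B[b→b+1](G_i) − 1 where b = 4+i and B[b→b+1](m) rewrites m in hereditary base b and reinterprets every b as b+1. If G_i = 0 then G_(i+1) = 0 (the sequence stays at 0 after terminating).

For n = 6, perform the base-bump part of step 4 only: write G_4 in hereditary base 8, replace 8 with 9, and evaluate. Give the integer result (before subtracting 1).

(0) 6|_4 = 4 + 2 ↦ 5 + 2|_5 = 7 ⇒ 6
(1) 6|_5 = 5 + 1 ↦ 6 + 1|_6 = 7 ⇒ 6
(2) 6|_6 = 6 ↦ 7|_7 = 7 ⇒ 6
(3) 6|_7 = 6 ↦ 6|_8 = 6 ⇒ 5
(4) 5|_8 = 5 ↦ 5|_9 = 5 ⇒ 4

5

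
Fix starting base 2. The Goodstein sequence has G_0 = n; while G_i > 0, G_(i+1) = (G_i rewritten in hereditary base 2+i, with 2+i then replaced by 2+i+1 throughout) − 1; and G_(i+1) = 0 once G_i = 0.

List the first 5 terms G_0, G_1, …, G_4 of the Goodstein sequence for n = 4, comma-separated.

4, 26, 41, 60, 83

[0] 4 ≡ 2^2 (base 2). Lift 3: 27. −1: 26.
[1] 26 ≡ 2·3^2 + 2·3 + 2 (base 3). Lift 4: 42. −1: 41.
[2] 41 ≡ 2·4^2 + 2·4 + 1 (base 4). Lift 5: 61. −1: 60.
[3] 60 ≡ 2·5^2 + 2·5 (base 5). Lift 6: 84. −1: 83.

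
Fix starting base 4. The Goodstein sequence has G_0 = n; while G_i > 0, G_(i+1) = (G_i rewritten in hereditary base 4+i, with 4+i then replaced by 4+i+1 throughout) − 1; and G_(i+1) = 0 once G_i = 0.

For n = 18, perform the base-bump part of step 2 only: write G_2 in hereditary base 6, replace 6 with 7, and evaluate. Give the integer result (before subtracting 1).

G_0 = 18. HB_4(18) = 4^2 + 2. Bump = 27. G_1 = 26.
G_1 = 26. HB_5(26) = 5^2 + 1. Bump = 37. G_2 = 36.
G_2 = 36. HB_6(36) = 6^2. Bump = 49. G_3 = 48.

49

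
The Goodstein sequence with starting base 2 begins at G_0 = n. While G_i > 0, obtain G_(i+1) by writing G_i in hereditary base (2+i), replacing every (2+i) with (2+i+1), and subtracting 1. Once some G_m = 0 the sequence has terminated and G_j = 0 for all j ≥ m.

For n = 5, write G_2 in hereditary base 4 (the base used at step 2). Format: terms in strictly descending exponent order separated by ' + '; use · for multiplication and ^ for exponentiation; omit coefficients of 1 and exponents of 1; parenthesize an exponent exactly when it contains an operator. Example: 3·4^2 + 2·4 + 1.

[0] 5 ≡ 2^2 + 1 (base 2). Lift 3: 28. −1: 27.
[1] 27 ≡ 3^3 (base 3). Lift 4: 256. −1: 255.
[2] 255 ≡ 3·4^3 + 3·4^2 + 3·4 + 3 (base 4). Lift 5: 468. −1: 467.

3·4^3 + 3·4^2 + 3·4 + 3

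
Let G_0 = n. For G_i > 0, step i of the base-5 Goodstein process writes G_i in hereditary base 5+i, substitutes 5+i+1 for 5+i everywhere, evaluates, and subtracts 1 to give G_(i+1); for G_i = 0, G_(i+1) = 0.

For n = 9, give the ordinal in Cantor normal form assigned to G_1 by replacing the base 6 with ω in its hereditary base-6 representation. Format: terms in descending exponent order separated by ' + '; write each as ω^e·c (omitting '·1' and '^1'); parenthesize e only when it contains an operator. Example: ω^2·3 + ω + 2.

ω + 3

G_0 = 9. HB_5(9) = 5 + 4. Bump = 10. G_1 = 9.
G_1 = 9. HB_6(9) = 6 + 3. Bump = 10. G_2 = 9.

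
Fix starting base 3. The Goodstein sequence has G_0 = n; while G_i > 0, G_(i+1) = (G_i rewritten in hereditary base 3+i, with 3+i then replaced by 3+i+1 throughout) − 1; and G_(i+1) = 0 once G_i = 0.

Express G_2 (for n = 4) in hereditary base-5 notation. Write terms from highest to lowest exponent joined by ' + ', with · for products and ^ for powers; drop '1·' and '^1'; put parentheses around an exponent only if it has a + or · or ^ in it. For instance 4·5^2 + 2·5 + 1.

G_0=4  [base 3] 3 + 1  →[3↦4]→  4 + 1 = 5  −1 ⇒ G_1=4
G_1=4  [base 4] 4  →[4↦5]→  5 = 5  −1 ⇒ G_2=4
G_2=4  [base 5] 4  →[5↦6]→  4 = 4  −1 ⇒ G_3=3

4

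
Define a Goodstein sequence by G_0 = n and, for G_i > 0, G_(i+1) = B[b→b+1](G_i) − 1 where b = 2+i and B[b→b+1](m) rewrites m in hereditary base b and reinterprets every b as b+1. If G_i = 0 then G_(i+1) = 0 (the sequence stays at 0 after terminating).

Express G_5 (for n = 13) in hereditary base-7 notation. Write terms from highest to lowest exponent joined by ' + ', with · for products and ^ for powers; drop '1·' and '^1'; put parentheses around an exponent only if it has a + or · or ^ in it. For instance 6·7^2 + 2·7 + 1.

base 2: 13 = 2^(2 + 1) + 2^2 + 1; at 3: 3^(3 + 1) + 3^3 + 1 = 109; next = 108
base 3: 108 = 3^(3 + 1) + 3^3; at 4: 4^(4 + 1) + 4^4 = 1280; next = 1279
base 4: 1279 = 4^(4 + 1) + 3·4^3 + 3·4^2 + 3·4 + 3; at 5: 5^(5 + 1) + 3·5^3 + 3·5^2 + 3·5 + 3 = 16093; next = 16092
base 5: 16092 = 5^(5 + 1) + 3·5^3 + 3·5^2 + 3·5 + 2; at 6: 6^(6 + 1) + 3·6^3 + 3·6^2 + 3·6 + 2 = 280712; next = 280711
base 6: 280711 = 6^(6 + 1) + 3·6^3 + 3·6^2 + 3·6 + 1; at 7: 7^(7 + 1) + 3·7^3 + 3·7^2 + 3·7 + 1 = 5765999; next = 5765998
base 7: 5765998 = 7^(7 + 1) + 3·7^3 + 3·7^2 + 3·7; at 8: 8^(8 + 1) + 3·8^3 + 3·8^2 + 3·8 = 134219480; next = 134219479

7^(7 + 1) + 3·7^3 + 3·7^2 + 3·7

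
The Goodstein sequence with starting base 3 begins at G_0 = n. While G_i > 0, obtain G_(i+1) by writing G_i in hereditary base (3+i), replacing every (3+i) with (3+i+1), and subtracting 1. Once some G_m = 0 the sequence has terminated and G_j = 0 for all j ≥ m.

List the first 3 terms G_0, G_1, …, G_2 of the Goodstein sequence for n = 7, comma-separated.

7, 8, 9

(0) 7|_3 = 2·3 + 1 ↦ 2·4 + 1|_4 = 9 ⇒ 8
(1) 8|_4 = 2·4 ↦ 2·5|_5 = 10 ⇒ 9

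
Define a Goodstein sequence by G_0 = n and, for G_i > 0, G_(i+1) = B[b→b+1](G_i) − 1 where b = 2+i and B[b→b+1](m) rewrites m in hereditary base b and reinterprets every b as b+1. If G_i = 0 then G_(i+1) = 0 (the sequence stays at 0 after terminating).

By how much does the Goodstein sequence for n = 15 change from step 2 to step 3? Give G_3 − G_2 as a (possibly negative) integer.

step 0: 15 = 2^(2 + 1) + 2^2 + 2 + 1; sub 3 for 2: 3^(3 + 1) + 3^3 + 3 + 1; = 112; G_1 = 112−1 = 111
step 1: 111 = 3^(3 + 1) + 3^3 + 3; sub 4 for 3: 4^(4 + 1) + 4^4 + 4; = 1284; G_2 = 1284−1 = 1283
step 2: 1283 = 4^(4 + 1) + 4^4 + 3; sub 5 for 4: 5^(5 + 1) + 5^5 + 3; = 18753; G_3 = 18753−1 = 18752

17469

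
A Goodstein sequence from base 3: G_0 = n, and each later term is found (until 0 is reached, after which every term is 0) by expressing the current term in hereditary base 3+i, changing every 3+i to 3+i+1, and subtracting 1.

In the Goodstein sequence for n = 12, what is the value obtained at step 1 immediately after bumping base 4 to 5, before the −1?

G_0=12  [base 3] 3^2 + 3  →[3↦4]→  4^2 + 4 = 20  −1 ⇒ G_1=19
G_1=19  [base 4] 4^2 + 3  →[4↦5]→  5^2 + 3 = 28  −1 ⇒ G_2=27

28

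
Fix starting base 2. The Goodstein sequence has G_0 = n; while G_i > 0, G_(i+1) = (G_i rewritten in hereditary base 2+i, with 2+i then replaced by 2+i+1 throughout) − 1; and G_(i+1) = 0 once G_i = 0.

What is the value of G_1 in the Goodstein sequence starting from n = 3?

[0] 3 ≡ 2 + 1 (base 2). Lift 3: 4. −1: 3.
[1] 3 ≡ 3 (base 3). Lift 4: 4. −1: 3.

3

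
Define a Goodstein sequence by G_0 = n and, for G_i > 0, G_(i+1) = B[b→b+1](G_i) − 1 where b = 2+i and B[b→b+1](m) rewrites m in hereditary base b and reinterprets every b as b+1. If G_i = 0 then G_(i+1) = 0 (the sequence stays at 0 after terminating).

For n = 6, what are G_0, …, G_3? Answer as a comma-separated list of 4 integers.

6, 29, 257, 3125

base 2: 6 = 2^2 + 2; at 3: 3^3 + 3 = 30; next = 29
base 3: 29 = 3^3 + 2; at 4: 4^4 + 2 = 258; next = 257
base 4: 257 = 4^4 + 1; at 5: 5^5 + 1 = 3126; next = 3125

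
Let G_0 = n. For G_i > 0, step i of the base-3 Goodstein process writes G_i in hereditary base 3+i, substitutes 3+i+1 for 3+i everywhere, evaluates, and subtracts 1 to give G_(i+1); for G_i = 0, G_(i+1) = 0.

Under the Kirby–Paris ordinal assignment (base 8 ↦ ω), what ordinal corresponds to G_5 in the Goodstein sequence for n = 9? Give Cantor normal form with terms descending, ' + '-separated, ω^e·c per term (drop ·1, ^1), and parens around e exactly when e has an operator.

G_0=9  [base 3] 3^2  →[3↦4]→  4^2 = 16  −1 ⇒ G_1=15
G_1=15  [base 4] 3·4 + 3  →[4↦5]→  3·5 + 3 = 18  −1 ⇒ G_2=17
G_2=17  [base 5] 3·5 + 2  →[5↦6]→  3·6 + 2 = 20  −1 ⇒ G_3=19
G_3=19  [base 6] 3·6 + 1  →[6↦7]→  3·7 + 1 = 22  −1 ⇒ G_4=21
G_4=21  [base 7] 3·7  →[7↦8]→  3·8 = 24  −1 ⇒ G_5=23

ω·2 + 7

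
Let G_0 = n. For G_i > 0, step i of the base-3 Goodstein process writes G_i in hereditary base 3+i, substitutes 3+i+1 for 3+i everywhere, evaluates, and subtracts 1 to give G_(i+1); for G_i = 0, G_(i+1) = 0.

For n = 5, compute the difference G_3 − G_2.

5 —HB3→ 3 + 2 —bump→ 4 + 2 = 6 —(−1)→ 5
5 —HB4→ 4 + 1 —bump→ 5 + 1 = 6 —(−1)→ 5
5 —HB5→ 5 —bump→ 6 = 6 —(−1)→ 5

0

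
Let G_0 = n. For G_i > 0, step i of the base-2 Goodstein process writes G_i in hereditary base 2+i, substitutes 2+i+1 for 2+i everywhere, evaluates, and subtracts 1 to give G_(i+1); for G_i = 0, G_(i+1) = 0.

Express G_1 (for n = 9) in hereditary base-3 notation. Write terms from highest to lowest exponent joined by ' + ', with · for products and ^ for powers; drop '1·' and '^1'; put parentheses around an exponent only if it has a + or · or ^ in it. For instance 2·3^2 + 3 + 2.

3^(3 + 1)

G_0=9  [base 2] 2^(2 + 1) + 1  →[2↦3]→  3^(3 + 1) + 1 = 82  −1 ⇒ G_1=81
G_1=81  [base 3] 3^(3 + 1)  →[3↦4]→  4^(4 + 1) = 1024  −1 ⇒ G_2=1023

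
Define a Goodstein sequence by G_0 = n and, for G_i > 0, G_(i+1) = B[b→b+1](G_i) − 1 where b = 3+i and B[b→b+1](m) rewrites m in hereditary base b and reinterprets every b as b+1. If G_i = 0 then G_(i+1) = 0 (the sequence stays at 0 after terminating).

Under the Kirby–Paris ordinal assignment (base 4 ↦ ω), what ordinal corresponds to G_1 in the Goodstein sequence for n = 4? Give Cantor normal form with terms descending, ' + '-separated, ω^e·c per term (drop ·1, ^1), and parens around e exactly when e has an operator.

ω

step 0: 4 = 3 + 1; sub 4 for 3: 4 + 1; = 5; G_1 = 5−1 = 4
step 1: 4 = 4; sub 5 for 4: 5; = 5; G_2 = 5−1 = 4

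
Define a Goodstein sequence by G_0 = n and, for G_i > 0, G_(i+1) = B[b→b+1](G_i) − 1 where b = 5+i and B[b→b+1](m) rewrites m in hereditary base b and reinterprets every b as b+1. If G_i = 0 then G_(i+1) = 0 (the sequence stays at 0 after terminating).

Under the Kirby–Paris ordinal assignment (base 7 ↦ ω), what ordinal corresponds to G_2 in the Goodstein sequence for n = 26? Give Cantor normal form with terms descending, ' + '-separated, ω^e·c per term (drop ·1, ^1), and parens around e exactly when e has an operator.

G_0 = 26. HB_5(26) = 5^2 + 1. Bump = 37. G_1 = 36.
G_1 = 36. HB_6(36) = 6^2. Bump = 49. G_2 = 48.
G_2 = 48. HB_7(48) = 6·7 + 6. Bump = 54. G_3 = 53.

ω·6 + 6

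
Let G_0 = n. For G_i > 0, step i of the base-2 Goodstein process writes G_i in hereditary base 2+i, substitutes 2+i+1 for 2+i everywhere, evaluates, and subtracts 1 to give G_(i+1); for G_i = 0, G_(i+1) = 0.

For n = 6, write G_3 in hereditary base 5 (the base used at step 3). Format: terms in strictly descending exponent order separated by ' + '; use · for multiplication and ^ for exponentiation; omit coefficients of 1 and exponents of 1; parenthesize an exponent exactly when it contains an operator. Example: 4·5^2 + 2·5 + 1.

5^5

i=0: 6 = 2^2 + 2 (b=2); 2→3: 3^3 + 3 = 30; 30−1 = 29
i=1: 29 = 3^3 + 2 (b=3); 3→4: 4^4 + 2 = 258; 258−1 = 257
i=2: 257 = 4^4 + 1 (b=4); 4→5: 5^5 + 1 = 3126; 3126−1 = 3125
i=3: 3125 = 5^5 (b=5); 5→6: 6^6 = 46656; 46656−1 = 46655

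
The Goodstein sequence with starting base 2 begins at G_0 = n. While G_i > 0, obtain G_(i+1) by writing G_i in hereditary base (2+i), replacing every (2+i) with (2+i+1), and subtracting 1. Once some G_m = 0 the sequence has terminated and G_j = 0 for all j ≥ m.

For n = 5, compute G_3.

G_0=5  [base 2] 2^2 + 1  →[2↦3]→  3^3 + 1 = 28  −1 ⇒ G_1=27
G_1=27  [base 3] 3^3  →[3↦4]→  4^4 = 256  −1 ⇒ G_2=255
G_2=255  [base 4] 3·4^3 + 3·4^2 + 3·4 + 3  →[4↦5]→  3·5^3 + 3·5^2 + 3·5 + 3 = 468  −1 ⇒ G_3=467
G_3=467  [base 5] 3·5^3 + 3·5^2 + 3·5 + 2  →[5↦6]→  3·6^3 + 3·6^2 + 3·6 + 2 = 776  −1 ⇒ G_4=775

467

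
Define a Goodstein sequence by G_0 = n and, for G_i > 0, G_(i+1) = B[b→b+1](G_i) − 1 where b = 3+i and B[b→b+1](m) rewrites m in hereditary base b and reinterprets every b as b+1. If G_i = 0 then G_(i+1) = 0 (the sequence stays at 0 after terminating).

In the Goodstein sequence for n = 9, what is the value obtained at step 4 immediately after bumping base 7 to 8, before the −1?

G_0=9  [base 3] 3^2  →[3↦4]→  4^2 = 16  −1 ⇒ G_1=15
G_1=15  [base 4] 3·4 + 3  →[4↦5]→  3·5 + 3 = 18  −1 ⇒ G_2=17
G_2=17  [base 5] 3·5 + 2  →[5↦6]→  3·6 + 2 = 20  −1 ⇒ G_3=19
G_3=19  [base 6] 3·6 + 1  →[6↦7]→  3·7 + 1 = 22  −1 ⇒ G_4=21
G_4=21  [base 7] 3·7  →[7↦8]→  3·8 = 24  −1 ⇒ G_5=23

24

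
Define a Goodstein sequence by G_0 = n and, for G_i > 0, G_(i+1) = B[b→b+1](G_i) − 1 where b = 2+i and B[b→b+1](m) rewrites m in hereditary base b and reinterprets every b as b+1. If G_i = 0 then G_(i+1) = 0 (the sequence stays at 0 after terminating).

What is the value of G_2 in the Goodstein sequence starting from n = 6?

6 —HB2→ 2^2 + 2 —bump→ 3^3 + 3 = 30 —(−1)→ 29
29 —HB3→ 3^3 + 2 —bump→ 4^4 + 2 = 258 —(−1)→ 257

257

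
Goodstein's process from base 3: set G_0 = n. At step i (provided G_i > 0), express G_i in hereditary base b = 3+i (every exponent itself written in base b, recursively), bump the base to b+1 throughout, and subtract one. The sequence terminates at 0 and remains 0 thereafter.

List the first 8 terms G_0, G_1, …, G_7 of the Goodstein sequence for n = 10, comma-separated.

10, 16, 24, 27, 30, 33, 36, 39

G_0=10  [base 3] 3^2 + 1  →[3↦4]→  4^2 + 1 = 17  −1 ⇒ G_1=16
G_1=16  [base 4] 4^2  →[4↦5]→  5^2 = 25  −1 ⇒ G_2=24
G_2=24  [base 5] 4·5 + 4  →[5↦6]→  4·6 + 4 = 28  −1 ⇒ G_3=27
G_3=27  [base 6] 4·6 + 3  →[6↦7]→  4·7 + 3 = 31  −1 ⇒ G_4=30
G_4=30  [base 7] 4·7 + 2  →[7↦8]→  4·8 + 2 = 34  −1 ⇒ G_5=33
G_5=33  [base 8] 4·8 + 1  →[8↦9]→  4·9 + 1 = 37  −1 ⇒ G_6=36
G_6=36  [base 9] 4·9  →[9↦10]→  4·10 = 40  −1 ⇒ G_7=39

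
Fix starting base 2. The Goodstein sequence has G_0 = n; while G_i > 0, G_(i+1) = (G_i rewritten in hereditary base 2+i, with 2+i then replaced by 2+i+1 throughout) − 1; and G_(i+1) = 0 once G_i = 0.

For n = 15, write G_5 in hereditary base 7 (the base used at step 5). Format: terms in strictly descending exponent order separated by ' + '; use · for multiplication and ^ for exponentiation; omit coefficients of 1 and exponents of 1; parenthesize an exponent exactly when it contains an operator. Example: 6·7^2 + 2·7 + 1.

7^(7 + 1) + 7^7

step 0: 15 = 2^(2 + 1) + 2^2 + 2 + 1; sub 3 for 2: 3^(3 + 1) + 3^3 + 3 + 1; = 112; G_1 = 112−1 = 111
step 1: 111 = 3^(3 + 1) + 3^3 + 3; sub 4 for 3: 4^(4 + 1) + 4^4 + 4; = 1284; G_2 = 1284−1 = 1283
step 2: 1283 = 4^(4 + 1) + 4^4 + 3; sub 5 for 4: 5^(5 + 1) + 5^5 + 3; = 18753; G_3 = 18753−1 = 18752
step 3: 18752 = 5^(5 + 1) + 5^5 + 2; sub 6 for 5: 6^(6 + 1) + 6^6 + 2; = 326594; G_4 = 326594−1 = 326593
step 4: 326593 = 6^(6 + 1) + 6^6 + 1; sub 7 for 6: 7^(7 + 1) + 7^7 + 1; = 6588345; G_5 = 6588345−1 = 6588344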